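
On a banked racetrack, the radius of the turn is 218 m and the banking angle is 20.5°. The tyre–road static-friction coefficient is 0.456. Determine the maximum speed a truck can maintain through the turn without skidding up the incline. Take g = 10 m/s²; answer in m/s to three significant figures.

46.7 m/s

At the maximum speed, friction acts down the slope at its limiting value f = μN. Radially (horizontal, toward centre): N sinθ + μN cosθ = mv²/r. Vertically: N cosθ − μN sinθ = mg.
Dividing: v² = r g (sinθ + μcosθ)/(cosθ − μsinθ).
sinθ + μcosθ = 0.3502 + 0.456×0.9367 = 0.7773; cosθ − μsinθ = 0.9367 − 0.456×0.3502 = 0.7770.
v² = 218 × 10.0 × 0.7773/0.7770 = 2181 m²/s², so v = 46.70 m/s.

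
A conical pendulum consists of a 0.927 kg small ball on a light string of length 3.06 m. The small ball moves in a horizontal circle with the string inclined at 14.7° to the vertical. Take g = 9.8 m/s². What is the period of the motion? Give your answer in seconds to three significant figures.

3.45 s

r = L sinθ = 0.7765 m. From T sinθ = mω²r and T cosθ = mg: tanθ = ω²r/g, so ω² = g tanθ / r = g/(L cosθ).
ω = √(g/(L cosθ)) = √(9.8/(3.06 × 0.9673)) = √3.311 = 1.820 rad/s.
Period = 2π/ω = 3.453 s.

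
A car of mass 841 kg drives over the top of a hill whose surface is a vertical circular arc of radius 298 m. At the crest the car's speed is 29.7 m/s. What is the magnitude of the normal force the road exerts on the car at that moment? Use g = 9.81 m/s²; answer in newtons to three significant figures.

5760 N

At the crest the centripetal acceleration points downward (toward the centre of the arc), so mg − N = mv²/r.
N = m(g − v²/r) = 841 × (9.81 − (29.7)²/298) = 841 × (9.81 − 2.960) = 841 × 6.850 = 5761 N.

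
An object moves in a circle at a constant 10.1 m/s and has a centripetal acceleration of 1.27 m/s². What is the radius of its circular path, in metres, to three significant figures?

80.3 m

a_c = v²/r ⇒ r = v²/a_c = (10.1)²/1.27 = 102.0/1.27 = 80.32 m.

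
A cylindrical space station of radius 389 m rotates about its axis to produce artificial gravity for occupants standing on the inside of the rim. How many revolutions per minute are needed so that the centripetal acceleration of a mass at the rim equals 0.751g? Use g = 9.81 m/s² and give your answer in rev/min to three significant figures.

Require ω²r = 0.751g, so ω = √(0.751 × 9.81/389) = 0.1376 rad/s.
In rev/min: ω × 60/(2π) = 0.1376 × 60/(2π) = 1.314 rev/min.

1.31 rev/min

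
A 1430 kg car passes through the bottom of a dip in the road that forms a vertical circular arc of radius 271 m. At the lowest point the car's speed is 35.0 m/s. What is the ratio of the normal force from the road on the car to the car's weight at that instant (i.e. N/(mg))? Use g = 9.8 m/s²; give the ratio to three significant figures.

At the bottom, N − mg = mv²/r, so N = m(v²/r + g) and N/(mg) = v²/(rg) + 1 = (35.0)²/(271 × 9.8) + 1 = 0.4613 + 1 = 1.461.

1.46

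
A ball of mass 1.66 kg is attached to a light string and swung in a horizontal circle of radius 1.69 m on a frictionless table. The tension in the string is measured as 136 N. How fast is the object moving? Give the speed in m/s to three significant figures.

11.8 m/s

T = m v²/r ⇒ v = √(T r / m) = √(136 × 1.69 / 1.66) = √138.5 = 11.77 m/s.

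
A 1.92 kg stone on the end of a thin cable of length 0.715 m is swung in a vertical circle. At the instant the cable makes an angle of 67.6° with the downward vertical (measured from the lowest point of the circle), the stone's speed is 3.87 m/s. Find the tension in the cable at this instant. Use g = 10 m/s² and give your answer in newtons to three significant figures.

47.5 N

Take the radial direction toward the centre of the circle as positive. The component of the weight along the string toward the centre is −mg cos φ (φ measured from the bottom), so Newton's second law along the string gives T − mg cos φ = m v²/r.
cos 67.6° = 0.3811, so T = m(v²/r + g cos φ) = 1.92 × ((3.87)²/0.715 + 10.0 × 0.3811) = 1.92 × (20.95 + (3.811)) = 1.92 × 24.76 = 47.53 N.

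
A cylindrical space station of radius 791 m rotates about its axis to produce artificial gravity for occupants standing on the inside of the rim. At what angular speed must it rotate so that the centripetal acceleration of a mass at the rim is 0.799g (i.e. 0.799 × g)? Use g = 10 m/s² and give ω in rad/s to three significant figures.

Centripetal acceleration a_c = ω²r. Setting ω²r = 0.799g:
ω = √(0.799g / r) = √(0.799 × 10.0 / 791) = √0.01010 = 0.1005 rad/s.

0.101 rad/s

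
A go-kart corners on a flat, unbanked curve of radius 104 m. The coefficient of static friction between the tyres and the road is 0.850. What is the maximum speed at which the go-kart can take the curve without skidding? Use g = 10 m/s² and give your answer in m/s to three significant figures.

29.7 m/s

On a flat curve, static friction is the only horizontal force, so it must supply the full centripetal force: μ_s m g = m v²/r.
Mass cancels: v_max = √(μ_s g r) = √(0.850 × 10.0 × 104) = √884.0 = 29.73 m/s.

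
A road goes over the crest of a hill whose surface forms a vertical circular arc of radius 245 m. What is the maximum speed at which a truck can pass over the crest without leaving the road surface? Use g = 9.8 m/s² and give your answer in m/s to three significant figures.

49.0 m/s

At the crest the centre of the circle is below the truck, so the net downward (centripetal) force is mg − N = mv²/r.
The truck leaves the road when N → 0, giving v_max = √(g r) = √(9.8 × 245) = 49.00 m/s.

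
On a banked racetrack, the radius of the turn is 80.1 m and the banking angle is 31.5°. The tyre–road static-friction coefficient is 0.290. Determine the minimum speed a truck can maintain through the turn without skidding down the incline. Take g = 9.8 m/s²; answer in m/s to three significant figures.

14.7 m/s

At the minimum speed, friction acts up the slope at its limiting value f = μN. Radially (horizontal, toward centre): N sinθ − μN cosθ = mv²/r. Vertically: N cosθ + μN sinθ = mg.
Dividing: v² = r g (sinθ − μcosθ)/(cosθ + μsinθ).
sinθ − μcosθ = 0.5225 − 0.290×0.8526 = 0.2752; cosθ + μsinθ = 0.8526 + 0.290×0.5225 = 1.004.
v² = 80.1 × 9.8 × 0.2752/1.004 = 215.2 m²/s², so v = 14.67 m/s.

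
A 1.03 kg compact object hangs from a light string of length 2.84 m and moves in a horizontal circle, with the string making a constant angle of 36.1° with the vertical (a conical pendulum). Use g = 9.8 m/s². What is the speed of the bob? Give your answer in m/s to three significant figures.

3.46 m/s

The radius of the circle is r = L sinθ = 2.84 × sin 36.1° = 1.673 m.
Horizontally T sinθ = mv²/r and vertically T cosθ = mg, so tanθ = v²/(rg).
v = √(r g tanθ) = √(1.673 × 9.8 × 0.7292) = √11.96 = 3.458 m/s.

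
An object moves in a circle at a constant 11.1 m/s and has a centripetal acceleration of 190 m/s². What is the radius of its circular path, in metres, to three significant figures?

a_c = v²/r ⇒ r = v²/a_c = (11.1)²/190 = 123.2/190 = 0.6485 m.

0.648 m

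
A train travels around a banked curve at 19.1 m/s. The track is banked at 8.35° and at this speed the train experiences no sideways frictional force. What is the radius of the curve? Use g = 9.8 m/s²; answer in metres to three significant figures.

254 m

Frictionless banking: tanθ = v²/(rg), so r = v²/(g tanθ).
r = (19.1)²/(9.8 × tan 8.35°) = 364.8/(9.8 × 0.1468) = 364.8/1.438 = 253.6 m.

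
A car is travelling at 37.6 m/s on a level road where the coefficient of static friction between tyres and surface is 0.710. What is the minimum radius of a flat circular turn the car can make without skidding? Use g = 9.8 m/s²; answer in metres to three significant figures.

At the limit, μ_s m g = m v²/r, so r_min = v²/(μ_s g) = (37.6)²/(0.710 × 9.8) = 1414/6.958 = 203.2 m.

203 m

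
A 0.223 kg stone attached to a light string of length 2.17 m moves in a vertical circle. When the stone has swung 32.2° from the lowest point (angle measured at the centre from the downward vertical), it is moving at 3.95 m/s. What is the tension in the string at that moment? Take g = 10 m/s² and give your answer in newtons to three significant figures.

3.49 N

Take the radial direction toward the centre of the circle as positive. The component of the weight along the string toward the centre is −mg cos φ (φ measured from the bottom), so Newton's second law along the string gives T − mg cos φ = m v²/r.
cos 32.2° = 0.8462, so T = m(v²/r + g cos φ) = 0.223 × ((3.95)²/2.17 + 10.0 × 0.8462) = 0.223 × (7.190 + (8.462)) = 0.223 × 15.65 = 3.490 N.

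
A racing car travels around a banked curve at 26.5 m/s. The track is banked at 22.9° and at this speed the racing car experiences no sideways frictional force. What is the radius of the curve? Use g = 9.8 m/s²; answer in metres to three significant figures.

170 m

Frictionless banking: tanθ = v²/(rg), so r = v²/(g tanθ).
r = (26.5)²/(9.8 × tan 22.9°) = 702.2/(9.8 × 0.4224) = 702.2/4.140 = 169.6 m.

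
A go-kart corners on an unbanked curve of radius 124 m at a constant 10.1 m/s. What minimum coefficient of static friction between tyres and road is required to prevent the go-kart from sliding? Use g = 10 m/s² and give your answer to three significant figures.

Friction provides the centripetal force: μ_s m g = m v²/r, so μ_s = v²/(g r) = (10.10)²/(10.0 × 124) = 102.0/1240 = 0.08227.

0.0823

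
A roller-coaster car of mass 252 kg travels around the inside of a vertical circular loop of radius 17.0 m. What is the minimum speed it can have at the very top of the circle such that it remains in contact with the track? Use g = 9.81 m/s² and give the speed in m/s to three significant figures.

At the highest point the centre is directly below, so both the weight and N act inward: N + mg = mv²/r.
At minimum speed N → 0, so mg = mv_min²/r ⇒ v_min = √(g r) = √(9.81 × 17.0) = 12.91 m/s.

12.9 m/s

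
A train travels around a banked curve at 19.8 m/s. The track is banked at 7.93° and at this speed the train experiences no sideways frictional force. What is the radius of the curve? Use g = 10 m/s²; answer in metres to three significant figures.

Frictionless banking: tanθ = v²/(rg), so r = v²/(g tanθ).
r = (19.8)²/(10.0 × tan 7.93°) = 392.0/(10.0 × 0.1393) = 392.0/1.393 = 281.4 m.

281 m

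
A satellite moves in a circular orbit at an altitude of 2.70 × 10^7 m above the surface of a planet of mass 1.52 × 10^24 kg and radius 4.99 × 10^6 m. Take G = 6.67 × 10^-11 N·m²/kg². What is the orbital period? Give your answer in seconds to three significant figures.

113000 s

r = R + h = 4.99 × 10^6 + 2.70 × 10^7 = 3.199 × 10^7 m. Gravity provides the centripetal force: G M m / r² = m v² / r ⇒ v = √(GM/r) = 1780 m/s.
T = 2πr/v = 2π × 3.199 × 10^7 / 1780 = 112900 s.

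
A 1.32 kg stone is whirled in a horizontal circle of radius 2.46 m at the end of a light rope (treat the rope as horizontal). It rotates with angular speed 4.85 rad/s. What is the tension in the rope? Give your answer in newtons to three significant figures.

v = ωr = 4.85 × 2.46 = 11.93 m/s.
The tension is the only horizontal force, so it supplies the full centripetal force: T = m v²/r = 1.32 × (11.93)²/2.46 = 1.32 × 142.3/2.46 = 76.38 N.

76.4 N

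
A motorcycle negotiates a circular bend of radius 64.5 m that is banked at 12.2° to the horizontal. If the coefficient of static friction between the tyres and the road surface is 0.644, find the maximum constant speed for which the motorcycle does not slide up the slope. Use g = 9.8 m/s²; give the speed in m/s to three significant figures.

At the maximum speed, friction acts down the slope at its limiting value f = μN. Radially (horizontal, toward centre): N sinθ + μN cosθ = mv²/r. Vertically: N cosθ − μN sinθ = mg.
Dividing: v² = r g (sinθ + μcosθ)/(cosθ − μsinθ).
sinθ + μcosθ = 0.2113 + 0.644×0.9774 = 0.8408; cosθ − μsinθ = 0.9774 − 0.644×0.2113 = 0.8413.
v² = 64.5 × 9.8 × 0.8408/0.8413 = 631.7 m²/s², so v = 25.13 m/s.

25.1 m/s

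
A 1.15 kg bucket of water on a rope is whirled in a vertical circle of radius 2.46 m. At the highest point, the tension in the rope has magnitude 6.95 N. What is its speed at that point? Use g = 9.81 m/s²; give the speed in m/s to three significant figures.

At the top, T + mg = mv²/r, so v = √(r(T/m + g)) = √(2.46 × (6.95/1.15 + 9.81)) = √(2.46 × 15.85) = √39.00 = 6.245 m/s.

6.24 m/s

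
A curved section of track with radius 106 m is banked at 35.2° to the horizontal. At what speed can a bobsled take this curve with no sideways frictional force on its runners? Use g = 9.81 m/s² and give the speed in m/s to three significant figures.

27.1 m/s

On a frictionless banked curve, N sinθ = mv²/r and N cosθ = mg, so tanθ = v²/(rg).
v = √(r g tanθ) = √(106 × 9.81 × tan 35.2°) = √(106 × 9.81 × 0.7054) = √733.5 = 27.08 m/s.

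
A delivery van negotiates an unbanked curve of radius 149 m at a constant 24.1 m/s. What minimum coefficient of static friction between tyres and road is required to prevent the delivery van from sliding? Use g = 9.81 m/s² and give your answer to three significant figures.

0.397

Friction provides the centripetal force: μ_s m g = m v²/r, so μ_s = v²/(g r) = (24.10)²/(9.81 × 149) = 580.8/1462 = 0.3974.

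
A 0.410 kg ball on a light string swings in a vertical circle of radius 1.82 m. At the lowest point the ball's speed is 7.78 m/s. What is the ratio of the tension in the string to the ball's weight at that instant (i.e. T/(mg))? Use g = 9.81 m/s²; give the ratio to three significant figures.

4.39

At the bottom, T − mg = mv²/r, so T = m(v²/r + g) and T/(mg) = v²/(rg) + 1 = (7.78)²/(1.82 × 9.81) + 1 = 3.390 + 1 = 4.390.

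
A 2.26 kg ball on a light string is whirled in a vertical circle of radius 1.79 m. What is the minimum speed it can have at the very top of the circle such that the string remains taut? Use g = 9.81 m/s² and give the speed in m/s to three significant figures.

At the top, both weight mg and T point toward the centre: T + mg = mv²/r.
At minimum speed T → 0, so mg = mv_min²/r ⇒ v_min = √(g r) = √(9.81 × 1.79) = 4.190 m/s.

4.19 m/s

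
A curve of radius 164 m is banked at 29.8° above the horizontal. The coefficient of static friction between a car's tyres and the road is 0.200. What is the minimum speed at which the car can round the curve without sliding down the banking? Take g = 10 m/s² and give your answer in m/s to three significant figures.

At the minimum speed, friction acts up the slope at its limiting value f = μN. Radially (horizontal, toward centre): N sinθ − μN cosθ = mv²/r. Vertically: N cosθ + μN sinθ = mg.
Dividing: v² = r g (sinθ − μcosθ)/(cosθ + μsinθ).
sinθ − μcosθ = 0.4970 − 0.200×0.8678 = 0.3234; cosθ + μsinθ = 0.8678 + 0.200×0.4970 = 0.9672.
v² = 164 × 10.0 × 0.3234/0.9672 = 548.4 m²/s², so v = 23.42 m/s.

23.4 m/s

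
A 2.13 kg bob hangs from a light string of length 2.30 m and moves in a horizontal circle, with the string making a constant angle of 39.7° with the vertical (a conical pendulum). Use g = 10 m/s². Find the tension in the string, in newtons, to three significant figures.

Vertically the bob has no acceleration, so T cosθ = mg.
T = mg/cosθ = 2.13 × 10.0 / cos 39.7° = 21.30/0.7694 = 27.68 N.

27.7 N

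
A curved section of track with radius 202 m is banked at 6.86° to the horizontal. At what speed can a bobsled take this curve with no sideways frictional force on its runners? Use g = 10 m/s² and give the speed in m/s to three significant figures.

On a frictionless banked curve, N sinθ = mv²/r and N cosθ = mg, so tanθ = v²/(rg).
v = √(r g tanθ) = √(202 × 10.0 × tan 6.86°) = √(202 × 10.0 × 0.1203) = √243.0 = 15.59 m/s.

15.6 m/s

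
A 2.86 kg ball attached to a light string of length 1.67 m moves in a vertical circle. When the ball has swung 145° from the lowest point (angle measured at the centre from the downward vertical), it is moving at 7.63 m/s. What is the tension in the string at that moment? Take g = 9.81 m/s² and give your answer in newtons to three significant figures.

76.7 N

Take the radial direction toward the centre of the circle as positive. The component of the weight along the string toward the centre is −mg cos φ (φ measured from the bottom), so Newton's second law along the string gives T − mg cos φ = m v²/r.
cos 145° = -0.8192, so T = m(v²/r + g cos φ) = 2.86 × ((7.63)²/1.67 + 9.81 × -0.8192) = 2.86 × (34.86 + (-8.036)) = 2.86 × 26.82 = 76.72 N.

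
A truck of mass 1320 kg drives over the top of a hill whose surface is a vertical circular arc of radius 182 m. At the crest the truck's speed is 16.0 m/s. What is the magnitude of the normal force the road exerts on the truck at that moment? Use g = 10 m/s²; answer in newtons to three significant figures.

At the crest the centripetal acceleration points downward (toward the centre of the arc), so mg − N = mv²/r.
N = m(g − v²/r) = 1320 × (10.0 − (16.0)²/182) = 1320 × (10.0 − 1.407) = 1320 × 8.593 = 11340 N.

11300 N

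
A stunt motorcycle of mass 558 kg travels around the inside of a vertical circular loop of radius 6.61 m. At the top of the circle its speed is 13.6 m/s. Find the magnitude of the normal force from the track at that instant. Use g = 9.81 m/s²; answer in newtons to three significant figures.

10100 N

At the top, both N and the weight mg point inward (toward the centre), so N + mg = mv²/r.
N = m(v²/r − g) = 558 × ((13.6)²/6.61 − 9.81) = 558 × (27.98 − 9.81) = 558 × 18.17 = 10140 N.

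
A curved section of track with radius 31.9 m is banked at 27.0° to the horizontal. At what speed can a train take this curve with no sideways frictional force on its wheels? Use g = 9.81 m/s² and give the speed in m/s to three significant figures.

On a frictionless banked curve, N sinθ = mv²/r and N cosθ = mg, so tanθ = v²/(rg).
v = √(r g tanθ) = √(31.9 × 9.81 × tan 27.0°) = √(31.9 × 9.81 × 0.5095) = √159.5 = 12.63 m/s.

12.6 m/s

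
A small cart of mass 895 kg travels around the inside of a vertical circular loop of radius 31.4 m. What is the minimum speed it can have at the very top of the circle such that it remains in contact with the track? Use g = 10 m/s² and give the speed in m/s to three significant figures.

17.7 m/s

At the top, both weight mg and N point toward the centre: N + mg = mv²/r.
At minimum speed N → 0, so mg = mv_min²/r ⇒ v_min = √(g r) = √(10.0 × 31.4) = 17.72 m/s.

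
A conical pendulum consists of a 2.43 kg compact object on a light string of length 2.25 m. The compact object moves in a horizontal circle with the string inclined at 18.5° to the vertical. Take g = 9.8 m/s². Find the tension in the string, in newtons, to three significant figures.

25.1 N

Vertically the bob has no acceleration, so T cosθ = mg.
T = mg/cosθ = 2.43 × 9.8 / cos 18.5° = 23.81/0.9483 = 25.11 N.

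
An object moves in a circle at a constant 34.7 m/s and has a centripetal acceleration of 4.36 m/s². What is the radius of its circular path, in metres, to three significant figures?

276 m

a_c = v²/r ⇒ r = v²/a_c = (34.7)²/4.36 = 1204/4.36 = 276.2 m.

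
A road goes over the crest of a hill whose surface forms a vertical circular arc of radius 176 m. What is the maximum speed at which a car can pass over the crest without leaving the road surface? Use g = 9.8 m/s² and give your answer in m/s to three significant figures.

At the crest the centre of the circle is below the car, so the net downward (centripetal) force is mg − N = mv²/r.
The car leaves the road when N → 0, giving v_max = √(g r) = √(9.8 × 176) = 41.53 m/s.

41.5 m/s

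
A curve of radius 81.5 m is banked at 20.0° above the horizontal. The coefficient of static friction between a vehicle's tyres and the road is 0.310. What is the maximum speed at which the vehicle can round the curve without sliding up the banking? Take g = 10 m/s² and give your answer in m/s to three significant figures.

At the maximum speed, friction acts down the slope at its limiting value f = μN. Radially (horizontal, toward centre): N sinθ + μN cosθ = mv²/r. Vertically: N cosθ − μN sinθ = mg.
Dividing: v² = r g (sinθ + μcosθ)/(cosθ − μsinθ).
sinθ + μcosθ = 0.3420 + 0.310×0.9397 = 0.6333; cosθ − μsinθ = 0.9397 − 0.310×0.3420 = 0.8337.
v² = 81.5 × 10.0 × 0.6333/0.8337 = 619.1 m²/s², so v = 24.88 m/s.

24.9 m/s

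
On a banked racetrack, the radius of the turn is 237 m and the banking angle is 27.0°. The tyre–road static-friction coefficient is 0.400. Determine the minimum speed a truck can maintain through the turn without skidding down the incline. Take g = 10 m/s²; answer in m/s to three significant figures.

At the minimum speed, friction acts up the slope at its limiting value f = μN. Radially (horizontal, toward centre): N sinθ − μN cosθ = mv²/r. Vertically: N cosθ + μN sinθ = mg.
Dividing: v² = r g (sinθ − μcosθ)/(cosθ + μsinθ).
sinθ − μcosθ = 0.4540 − 0.400×0.8910 = 0.09759; cosθ + μsinθ = 0.8910 + 0.400×0.4540 = 1.073.
v² = 237 × 10.0 × 0.09759/1.073 = 215.6 m²/s², so v = 14.68 m/s.

14.7 m/s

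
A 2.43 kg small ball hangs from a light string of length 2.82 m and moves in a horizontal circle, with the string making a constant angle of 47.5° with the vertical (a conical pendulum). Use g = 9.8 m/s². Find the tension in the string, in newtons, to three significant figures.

Vertically the bob has no acceleration, so T cosθ = mg.
T = mg/cosθ = 2.43 × 9.8 / cos 47.5° = 23.81/0.6756 = 35.25 N.

35.2 N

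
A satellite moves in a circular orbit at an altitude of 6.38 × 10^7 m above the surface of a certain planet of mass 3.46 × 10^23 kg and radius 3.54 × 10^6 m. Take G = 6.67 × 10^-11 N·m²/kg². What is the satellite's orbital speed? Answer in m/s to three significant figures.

585 m/s

Orbital radius r = R + h = 3.54 × 10^6 + 6.38 × 10^7 = 6.734 × 10^7 m.
Gravity supplies the centripetal force: G M m / r² = m v² / r, so v = √(GM/r).
v = √(6.67 × 10^-11 × 3.46 × 10^23 / 6.734 × 10^7) = √(342700) = 585.4 m/s.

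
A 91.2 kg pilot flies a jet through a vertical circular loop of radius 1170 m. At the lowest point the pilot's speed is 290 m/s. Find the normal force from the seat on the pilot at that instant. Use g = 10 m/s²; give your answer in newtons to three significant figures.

At the lowest point, N points up (toward the centre) and the weight mg points down (away from the centre), so the net inward force is N − mg = mv²/r.
N = m(v²/r + g) = 91.2 × ((290)²/1170 + 10.0) = 91.2 × (71.88 + 10.0) = 91.2 × 81.88 = 7467 N.

7470 N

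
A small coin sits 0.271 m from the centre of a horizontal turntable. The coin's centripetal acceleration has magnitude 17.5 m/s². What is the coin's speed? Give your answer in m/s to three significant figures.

2.18 m/s

a_c = v²/r ⇒ v = √(a_c · r) = √(17.5 × 0.271) = √4.743 = 2.178 m/s.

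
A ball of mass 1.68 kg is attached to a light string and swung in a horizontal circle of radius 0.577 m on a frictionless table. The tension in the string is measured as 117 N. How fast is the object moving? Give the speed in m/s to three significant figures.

6.34 m/s

T = m v²/r ⇒ v = √(T r / m) = √(117 × 0.577 / 1.68) = √40.18 = 6.339 m/s.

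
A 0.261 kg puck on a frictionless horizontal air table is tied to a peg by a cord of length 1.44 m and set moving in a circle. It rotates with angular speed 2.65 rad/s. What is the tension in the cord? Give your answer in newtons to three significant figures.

v = ωr = 2.65 × 1.44 = 3.816 m/s.
The tension is the only horizontal force, so it supplies the full centripetal force: T = m v²/r = 0.261 × (3.816)²/1.44 = 0.261 × 14.56/1.44 = 2.639 N.

2.64 N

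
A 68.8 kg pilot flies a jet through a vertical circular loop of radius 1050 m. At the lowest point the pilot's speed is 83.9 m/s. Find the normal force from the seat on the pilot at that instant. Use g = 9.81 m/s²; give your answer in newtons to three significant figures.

1140 N

At the lowest point, N points up (toward the centre) and the weight mg points down (away from the centre), so the net inward force is N − mg = mv²/r.
N = m(v²/r + g) = 68.8 × ((83.9)²/1050 + 9.81) = 68.8 × (6.704 + 9.81) = 68.8 × 16.51 = 1136 N.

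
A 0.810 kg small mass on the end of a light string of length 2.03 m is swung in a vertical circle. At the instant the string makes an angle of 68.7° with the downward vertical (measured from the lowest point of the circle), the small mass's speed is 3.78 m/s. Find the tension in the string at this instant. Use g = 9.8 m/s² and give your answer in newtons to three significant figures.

Take the radial direction toward the centre of the circle as positive. The component of the weight along the string toward the centre is −mg cos φ (φ measured from the bottom), so Newton's second law along the string gives T − mg cos φ = m v²/r.
cos 68.7° = 0.3633, so T = m(v²/r + g cos φ) = 0.810 × ((3.78)²/2.03 + 9.8 × 0.3633) = 0.810 × (7.039 + (3.560)) = 0.810 × 10.60 = 8.585 N.

8.58 N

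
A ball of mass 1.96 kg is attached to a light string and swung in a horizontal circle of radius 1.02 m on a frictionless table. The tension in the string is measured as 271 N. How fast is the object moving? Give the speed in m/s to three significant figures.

11.9 m/s

T = m v²/r ⇒ v = √(T r / m) = √(271 × 1.02 / 1.96) = √141.0 = 11.88 m/s.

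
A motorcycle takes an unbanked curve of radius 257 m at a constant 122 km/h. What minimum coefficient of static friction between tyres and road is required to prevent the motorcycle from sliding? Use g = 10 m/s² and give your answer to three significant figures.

0.447

v = 122/3.6 = 33.89 m/s.
Friction provides the centripetal force: μ_s m g = m v²/r, so μ_s = v²/(g r) = (33.89)²/(10.0 × 257) = 1148/2570 = 0.4469.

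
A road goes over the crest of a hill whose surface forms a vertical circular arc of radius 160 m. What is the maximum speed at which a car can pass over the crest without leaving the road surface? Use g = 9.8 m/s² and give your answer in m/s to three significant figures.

39.6 m/s

At the crest the centre of the circle is below the car, so the net downward (centripetal) force is mg − N = mv²/r.
The car leaves the road when N → 0, giving v_max = √(g r) = √(9.8 × 160) = 39.60 m/s.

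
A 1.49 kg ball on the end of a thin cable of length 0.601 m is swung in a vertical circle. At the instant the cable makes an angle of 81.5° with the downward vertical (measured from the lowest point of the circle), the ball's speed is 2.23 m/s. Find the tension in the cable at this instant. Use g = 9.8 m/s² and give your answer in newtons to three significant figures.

14.5 N

Take the radial direction toward the centre of the circle as positive. The component of the weight along the string toward the centre is −mg cos φ (φ measured from the bottom), so Newton's second law along the string gives T − mg cos φ = m v²/r.
cos 81.5° = 0.1478, so T = m(v²/r + g cos φ) = 1.49 × ((2.23)²/0.601 + 9.8 × 0.1478) = 1.49 × (8.274 + (1.449)) = 1.49 × 9.723 = 14.49 N.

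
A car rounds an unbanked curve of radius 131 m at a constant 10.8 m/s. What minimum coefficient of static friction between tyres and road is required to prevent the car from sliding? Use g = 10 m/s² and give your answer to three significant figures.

Friction provides the centripetal force: μ_s m g = m v²/r, so μ_s = v²/(g r) = (10.80)²/(10.0 × 131) = 116.6/1310 = 0.08904.

0.0890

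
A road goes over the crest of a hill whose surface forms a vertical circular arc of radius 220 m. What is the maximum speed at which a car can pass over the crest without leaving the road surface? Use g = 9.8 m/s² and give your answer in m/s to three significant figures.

46.4 m/s

At the crest the centre of the circle is below the car, so the net downward (centripetal) force is mg − N = mv²/r.
The car leaves the road when N → 0, giving v_max = √(g r) = √(9.8 × 220) = 46.43 m/s.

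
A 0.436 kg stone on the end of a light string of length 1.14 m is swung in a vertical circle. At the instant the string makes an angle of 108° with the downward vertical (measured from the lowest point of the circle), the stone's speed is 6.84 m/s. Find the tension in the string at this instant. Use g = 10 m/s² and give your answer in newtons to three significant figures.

Take the radial direction toward the centre of the circle as positive. The component of the weight along the string toward the centre is −mg cos φ (φ measured from the bottom), so Newton's second law along the string gives T − mg cos φ = m v²/r.
cos 108° = -0.3090, so T = m(v²/r + g cos φ) = 0.436 × ((6.84)²/1.14 + 10.0 × -0.3090) = 0.436 × (41.04 + (-3.090)) = 0.436 × 37.95 = 16.55 N.

16.5 N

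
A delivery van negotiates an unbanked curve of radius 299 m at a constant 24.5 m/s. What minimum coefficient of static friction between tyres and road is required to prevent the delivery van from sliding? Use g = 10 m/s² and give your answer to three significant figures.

0.201

Friction provides the centripetal force: μ_s m g = m v²/r, so μ_s = v²/(g r) = (24.50)²/(10.0 × 299) = 600.2/2990 = 0.2008.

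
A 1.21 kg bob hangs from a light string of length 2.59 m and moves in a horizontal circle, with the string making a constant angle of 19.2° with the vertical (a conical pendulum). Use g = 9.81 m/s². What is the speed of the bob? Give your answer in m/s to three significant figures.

1.71 m/s

The radius of the circle is r = L sinθ = 2.59 × sin 19.2° = 0.8518 m.
Horizontally T sinθ = mv²/r and vertically T cosθ = mg, so tanθ = v²/(rg).
v = √(r g tanθ) = √(0.8518 × 9.81 × 0.3482) = √2.910 = 1.706 m/s.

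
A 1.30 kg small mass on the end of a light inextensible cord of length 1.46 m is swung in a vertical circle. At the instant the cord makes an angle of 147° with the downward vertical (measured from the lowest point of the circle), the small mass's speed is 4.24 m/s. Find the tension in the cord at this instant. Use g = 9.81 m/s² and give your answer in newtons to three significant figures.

Take the radial direction toward the centre of the circle as positive. The component of the weight along the string toward the centre is −mg cos φ (φ measured from the bottom), so Newton's second law along the string gives T − mg cos φ = m v²/r.
cos 147° = -0.8387, so T = m(v²/r + g cos φ) = 1.30 × ((4.24)²/1.46 + 9.81 × -0.8387) = 1.30 × (12.31 + (-8.227)) = 1.30 × 4.086 = 5.312 N.

5.31 N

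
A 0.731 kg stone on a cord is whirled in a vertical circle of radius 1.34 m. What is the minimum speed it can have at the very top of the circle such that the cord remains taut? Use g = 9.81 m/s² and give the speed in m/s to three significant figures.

At the highest point the centre is directly below, so both the weight and T act inward: T + mg = mv²/r.
At minimum speed T → 0, so mg = mv_min²/r ⇒ v_min = √(g r) = √(9.81 × 1.34) = 3.626 m/s.

3.63 m/s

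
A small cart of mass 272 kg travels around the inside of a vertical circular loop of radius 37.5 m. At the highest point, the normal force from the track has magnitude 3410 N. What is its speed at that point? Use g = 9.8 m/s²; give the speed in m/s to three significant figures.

At the top, N + mg = mv²/r, so v = √(r(N/m + g)) = √(37.5 × (3410/272 + 9.8)) = √(37.5 × 22.34) = √837.6 = 28.94 m/s.

28.9 m/s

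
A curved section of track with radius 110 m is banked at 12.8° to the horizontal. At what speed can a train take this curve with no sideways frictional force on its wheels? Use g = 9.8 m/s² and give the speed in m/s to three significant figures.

On a frictionless banked curve, N sinθ = mv²/r and N cosθ = mg, so tanθ = v²/(rg).
v = √(r g tanθ) = √(110 × 9.8 × tan 12.8°) = √(110 × 9.8 × 0.2272) = √244.9 = 15.65 m/s.

15.6 m/s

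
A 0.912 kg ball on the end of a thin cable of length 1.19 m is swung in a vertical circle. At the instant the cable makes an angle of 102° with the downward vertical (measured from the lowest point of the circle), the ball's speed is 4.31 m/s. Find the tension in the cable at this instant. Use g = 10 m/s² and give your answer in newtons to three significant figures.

12.3 N

Take the radial direction toward the centre of the circle as positive. The component of the weight along the string toward the centre is −mg cos φ (φ measured from the bottom), so Newton's second law along the string gives T − mg cos φ = m v²/r.
cos 102° = -0.2079, so T = m(v²/r + g cos φ) = 0.912 × ((4.31)²/1.19 + 10.0 × -0.2079) = 0.912 × (15.61 + (-2.079)) = 0.912 × 13.53 = 12.34 N.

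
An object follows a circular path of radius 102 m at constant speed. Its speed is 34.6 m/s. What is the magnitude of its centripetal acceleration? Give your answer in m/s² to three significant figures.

a_c = v²/r = (34.60)²/102 = 1197/102 = 11.74 m/s².

11.7 m/s²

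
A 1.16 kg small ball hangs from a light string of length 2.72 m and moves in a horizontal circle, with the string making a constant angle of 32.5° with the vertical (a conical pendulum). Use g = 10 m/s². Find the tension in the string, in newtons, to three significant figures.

13.8 N

Vertically the bob has no acceleration, so T cosθ = mg.
T = mg/cosθ = 1.16 × 10.0 / cos 32.5° = 11.60/0.8434 = 13.75 N.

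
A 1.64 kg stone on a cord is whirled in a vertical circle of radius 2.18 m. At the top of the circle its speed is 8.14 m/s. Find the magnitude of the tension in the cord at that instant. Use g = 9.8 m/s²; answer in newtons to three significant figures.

33.8 N

At the top, both T and the weight mg point inward (toward the centre), so T + mg = mv²/r.
T = m(v²/r − g) = 1.64 × ((8.14)²/2.18 − 9.8) = 1.64 × (30.39 − 9.8) = 1.64 × 20.59 = 33.77 N.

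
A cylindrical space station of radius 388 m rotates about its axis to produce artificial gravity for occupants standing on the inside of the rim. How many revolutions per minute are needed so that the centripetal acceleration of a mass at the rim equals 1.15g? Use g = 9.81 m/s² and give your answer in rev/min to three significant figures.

1.63 rev/min

Require ω²r = 1.15g, so ω = √(1.15 × 9.81/388) = 0.1705 rad/s.
In rev/min: ω × 60/(2π) = 0.1705 × 60/(2π) = 1.628 rev/min.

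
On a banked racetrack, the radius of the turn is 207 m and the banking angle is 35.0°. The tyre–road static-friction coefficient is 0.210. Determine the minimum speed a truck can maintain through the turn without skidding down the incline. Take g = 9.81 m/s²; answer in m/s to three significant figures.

29.5 m/s

At the minimum speed, friction acts up the slope at its limiting value f = μN. Radially (horizontal, toward centre): N sinθ − μN cosθ = mv²/r. Vertically: N cosθ + μN sinθ = mg.
Dividing: v² = r g (sinθ − μcosθ)/(cosθ + μsinθ).
sinθ − μcosθ = 0.5736 − 0.210×0.8192 = 0.4016; cosθ + μsinθ = 0.8192 + 0.210×0.5736 = 0.9396.
v² = 207 × 9.81 × 0.4016/0.9396 = 867.8 m²/s², so v = 29.46 m/s.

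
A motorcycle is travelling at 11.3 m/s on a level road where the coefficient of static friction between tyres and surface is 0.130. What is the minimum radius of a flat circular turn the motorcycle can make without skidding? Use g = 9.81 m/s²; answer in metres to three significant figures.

At the limit, μ_s m g = m v²/r, so r_min = v²/(μ_s g) = (11.3)²/(0.130 × 9.81) = 127.7/1.275 = 100.1 m.

100 m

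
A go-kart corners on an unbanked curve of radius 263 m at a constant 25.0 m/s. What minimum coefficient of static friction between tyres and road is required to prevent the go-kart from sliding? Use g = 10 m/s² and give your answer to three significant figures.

0.238

Friction provides the centripetal force: μ_s m g = m v²/r, so μ_s = v²/(g r) = (25.00)²/(10.0 × 263) = 625.0/2630 = 0.2376.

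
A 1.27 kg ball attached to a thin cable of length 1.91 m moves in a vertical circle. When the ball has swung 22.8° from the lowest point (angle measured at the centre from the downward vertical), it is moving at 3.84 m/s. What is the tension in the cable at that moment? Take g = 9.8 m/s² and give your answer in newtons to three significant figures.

Take the radial direction toward the centre of the circle as positive. The component of the weight along the string toward the centre is −mg cos φ (φ measured from the bottom), so Newton's second law along the string gives T − mg cos φ = m v²/r.
cos 22.8° = 0.9219, so T = m(v²/r + g cos φ) = 1.27 × ((3.84)²/1.91 + 9.8 × 0.9219) = 1.27 × (7.720 + (9.034)) = 1.27 × 16.75 = 21.28 N.

21.3 N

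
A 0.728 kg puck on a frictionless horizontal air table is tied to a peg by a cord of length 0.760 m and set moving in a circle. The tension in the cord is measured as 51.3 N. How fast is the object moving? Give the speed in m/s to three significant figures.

7.32 m/s

T = m v²/r ⇒ v = √(T r / m) = √(51.3 × 0.760 / 0.728) = √53.55 = 7.318 m/s.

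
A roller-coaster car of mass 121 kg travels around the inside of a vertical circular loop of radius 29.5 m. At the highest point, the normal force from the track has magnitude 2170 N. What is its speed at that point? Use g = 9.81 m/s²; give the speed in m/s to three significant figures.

28.6 m/s

At the top, N + mg = mv²/r, so v = √(r(N/m + g)) = √(29.5 × (2170/121 + 9.81)) = √(29.5 × 27.74) = √818.4 = 28.61 m/s.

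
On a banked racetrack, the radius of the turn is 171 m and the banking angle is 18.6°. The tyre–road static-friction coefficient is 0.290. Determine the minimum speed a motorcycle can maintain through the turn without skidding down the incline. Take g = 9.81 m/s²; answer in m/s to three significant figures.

8.43 m/s

At the minimum speed, friction acts up the slope at its limiting value f = μN. Radially (horizontal, toward centre): N sinθ − μN cosθ = mv²/r. Vertically: N cosθ + μN sinθ = mg.
Dividing: v² = r g (sinθ − μcosθ)/(cosθ + μsinθ).
sinθ − μcosθ = 0.3190 − 0.290×0.9478 = 0.04411; cosθ + μsinθ = 0.9478 + 0.290×0.3190 = 1.040.
v² = 171 × 9.81 × 0.04411/1.040 = 71.13 m²/s², so v = 8.434 m/s.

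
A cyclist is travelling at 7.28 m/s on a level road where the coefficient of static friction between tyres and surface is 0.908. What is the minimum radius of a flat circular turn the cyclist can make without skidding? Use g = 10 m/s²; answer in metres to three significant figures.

At the limit, μ_s m g = m v²/r, so r_min = v²/(μ_s g) = (7.28)²/(0.908 × 10.0) = 53.00/9.080 = 5.837 m.

5.84 m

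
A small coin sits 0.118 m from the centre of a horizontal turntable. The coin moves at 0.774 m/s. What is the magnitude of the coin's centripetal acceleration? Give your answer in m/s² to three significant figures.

5.08 m/s²

a_c = v²/r = (0.7740)²/0.118 = 0.5991/0.118 = 5.077 m/s².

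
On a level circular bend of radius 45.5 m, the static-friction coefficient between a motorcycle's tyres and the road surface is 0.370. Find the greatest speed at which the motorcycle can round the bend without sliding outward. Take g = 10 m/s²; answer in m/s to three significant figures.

On a flat curve, static friction is the only horizontal force, so it must supply the full centripetal force: μ_s m g = m v²/r.
Mass cancels: v_max = √(μ_s g r) = √(0.370 × 10.0 × 45.5) = √168.4 = 12.97 m/s.

13.0 m/s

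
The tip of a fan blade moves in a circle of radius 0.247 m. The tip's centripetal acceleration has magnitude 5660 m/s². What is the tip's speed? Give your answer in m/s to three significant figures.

a_c = v²/r ⇒ v = √(a_c · r) = √(5660 × 0.247) = √1398 = 37.39 m/s.

37.4 m/s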